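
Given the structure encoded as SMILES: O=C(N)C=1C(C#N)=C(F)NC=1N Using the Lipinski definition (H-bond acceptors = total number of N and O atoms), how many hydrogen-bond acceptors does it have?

N atoms: 4; O atoms: 1.
Lipinski HBA = 4 + 1 = 5.

5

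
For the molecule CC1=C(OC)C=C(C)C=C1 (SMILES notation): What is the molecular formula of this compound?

C9H12O

Walk through each heavy atom and fill implicit hydrogens from standard valence (C 4, N 3, O 2, S 2, halogen 1):
  atom 1: C, bond orders sum to 1 (valence 4) → 3 H
  atom 2: C, bond orders sum to 4 (valence 4) → 0 H
  atom 3: C, bond orders sum to 4 (valence 4) → 0 H
  atom 4: O, bond orders sum to 2 (valence 2) → 0 H
  atom 5: C, bond orders sum to 1 (valence 4) → 3 H
  atom 6: C, bond orders sum to 3 (valence 4) → 1 H
  atom 7: C, bond orders sum to 4 (valence 4) → 0 H
  atom 8: C, bond orders sum to 1 (valence 4) → 3 H
  atom 9: C, bond orders sum to 3 (valence 4) → 1 H
  atom 10: C, bond orders sum to 3 (valence 4) → 1 H
Totals → C:9, H:12, O:1.
In Hill order: C9H12O.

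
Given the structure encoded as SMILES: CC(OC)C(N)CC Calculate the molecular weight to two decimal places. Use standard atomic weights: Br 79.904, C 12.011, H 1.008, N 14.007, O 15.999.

First, the molecular formula is C6H15NO (counting implicit H from valence).
  C: 6 × 12.011 = 72.066
  H: 15 × 1.008 = 15.120
  N: 1 × 14.007 = 14.007
  O: 1 × 15.999 = 15.999
Sum: 6×12.011 + 15×1.008 + 1×14.007 + 1×15.999 = 117.192 → 117.19 g/mol.

117.19 g/mol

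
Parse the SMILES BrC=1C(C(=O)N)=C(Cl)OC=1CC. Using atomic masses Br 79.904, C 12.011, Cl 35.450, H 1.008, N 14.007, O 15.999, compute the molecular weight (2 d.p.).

First, the molecular formula is C7H7BrClNO2 (counting implicit H from valence).
  Br: 1 × 79.904 = 79.904
  C: 7 × 12.011 = 84.077
  Cl: 1 × 35.450 = 35.450
  H: 7 × 1.008 = 7.056
  N: 1 × 14.007 = 14.007
  O: 2 × 15.999 = 31.998
Sum: 1×79.904 + 7×12.011 + 1×35.450 + 7×1.008 + 1×14.007 + 2×15.999 = 252.492 → 252.49 g/mol.

252.49 g/mol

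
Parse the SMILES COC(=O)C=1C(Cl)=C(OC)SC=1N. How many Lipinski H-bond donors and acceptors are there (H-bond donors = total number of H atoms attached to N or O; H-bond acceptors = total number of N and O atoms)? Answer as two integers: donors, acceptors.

Donors: find every N or O and count the H atoms it carries.
  atom 2 (O): bond orders sum to 2 → 0 H
  atom 4 (O): bond orders sum to 2 → 0 H
  atom 9 (O): bond orders sum to 2 → 0 H
  atom 13 (N): bond orders sum to 1 → 2 H
Lipinski HBD = 2.
Acceptors: N atoms = 1, O atoms = 3 → HBA = 4.

2, 4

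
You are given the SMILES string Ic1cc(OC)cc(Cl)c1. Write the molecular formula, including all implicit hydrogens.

Walk through each heavy atom and fill implicit hydrogens from standard valence (C 4, N 3, O 2, S 2, halogen 1); for lowercase aromatic atoms, an aromatic c carries 1 H when it has two neighbours and 0 H with three, and aromatic n carries 0 H:
  atom 1: I (halogen, monovalent) → 0 H
  atom 2: aromatic c, 3 neighbours → 0 H
  atom 3: aromatic c, 2 neighbours → 1 H
  atom 4: aromatic c, 3 neighbours → 0 H
  atom 5: O, bond orders sum to 2 (valence 2) → 0 H
  atom 6: C, bond orders sum to 1 (valence 4) → 3 H
  atom 7: aromatic c, 2 neighbours → 1 H
  atom 8: aromatic c, 3 neighbours → 0 H
  atom 9: Cl (halogen, monovalent) → 0 H
  atom 10: aromatic c, 2 neighbours → 1 H
Totals → C:7, H:6, Cl:1, I:1, O:1.

C7H6ClIO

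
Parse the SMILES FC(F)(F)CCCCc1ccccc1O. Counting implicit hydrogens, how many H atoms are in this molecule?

Walk through each heavy atom and fill implicit hydrogens from standard valence (C 4, N 3, O 2, S 2, halogen 1); for lowercase aromatic atoms, an aromatic c carries 1 H when it has two neighbours and 0 H with three, and aromatic n carries 0 H:
  atom 1: F (halogen, monovalent) → 0 H
  atom 2: C, bond orders sum to 4 (valence 4) → 0 H
  atom 3: F (halogen, monovalent) → 0 H
  atom 4: F (halogen, monovalent) → 0 H
  atom 5: C, bond orders sum to 2 (valence 4) → 2 H
  atom 6: C, bond orders sum to 2 (valence 4) → 2 H
  atom 7: C, bond orders sum to 2 (valence 4) → 2 H
  atom 8: C, bond orders sum to 2 (valence 4) → 2 H
  atom 9: aromatic c, 3 neighbours → 0 H
  atom 10: aromatic c, 2 neighbours → 1 H
  atom 11: aromatic c, 2 neighbours → 1 H
  atom 12: aromatic c, 2 neighbours → 1 H
  atom 13: aromatic c, 2 neighbours → 1 H
  atom 14: aromatic c, 3 neighbours → 0 H
  atom 15: O, bond orders sum to 1 (valence 2) → 1 H
Total hydrogens: 13.

13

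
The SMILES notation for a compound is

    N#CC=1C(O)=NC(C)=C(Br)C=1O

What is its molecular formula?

C7H5BrN2O2

Walk through each heavy atom and fill implicit hydrogens from standard valence (C 4, N 3, O 2, S 2, halogen 1):
  atom 1: N, bond orders sum to 3 (valence 3) → 0 H
  atom 2: C, bond orders sum to 4 (valence 4) → 0 H
  atom 3: C, bond orders sum to 4 (valence 4) → 0 H
  atom 4: C, bond orders sum to 4 (valence 4) → 0 H
  atom 5: O, bond orders sum to 1 (valence 2) → 1 H
  atom 6: N, bond orders sum to 3 (valence 3) → 0 H
  atom 7: C, bond orders sum to 4 (valence 4) → 0 H
  atom 8: C, bond orders sum to 1 (valence 4) → 3 H
  atom 9: C, bond orders sum to 4 (valence 4) → 0 H
  atom 10: Br (halogen, monovalent) → 0 H
  atom 11: C, bond orders sum to 4 (valence 4) → 0 H
  atom 12: O, bond orders sum to 1 (valence 2) → 1 H
Totals → C:7, H:5, Br:1, N:2, O:2.
In Hill order: C7H5BrN2O2.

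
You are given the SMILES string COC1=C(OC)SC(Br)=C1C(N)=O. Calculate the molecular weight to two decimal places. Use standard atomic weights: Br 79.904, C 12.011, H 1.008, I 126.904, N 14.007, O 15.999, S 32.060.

First, the molecular formula is C7H8BrNO3S (counting implicit H from valence).
  Br: 1 × 79.904 = 79.904
  C: 7 × 12.011 = 84.077
  H: 8 × 1.008 = 8.064
  N: 1 × 14.007 = 14.007
  O: 3 × 15.999 = 47.997
  S: 1 × 32.060 = 32.060
Sum: 1×79.904 + 7×12.011 + 8×1.008 + 1×14.007 + 3×15.999 + 1×32.060 = 266.109 → 266.11 g/mol.

266.11 g/mol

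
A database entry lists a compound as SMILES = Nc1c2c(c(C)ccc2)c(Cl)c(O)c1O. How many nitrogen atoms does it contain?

Scan the SMILES for N atoms (remember two-letter symbols like Cl and Br are single atoms).
Nitrogen count: 1.

1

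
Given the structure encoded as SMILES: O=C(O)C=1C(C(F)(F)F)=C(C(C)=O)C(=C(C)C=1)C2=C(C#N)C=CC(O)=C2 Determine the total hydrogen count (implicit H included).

Walk through each heavy atom and fill implicit hydrogens from standard valence (C 4, N 3, O 2, S 2, halogen 1):
  atom 1: O, bond orders sum to 2 (valence 2) → 0 H
  atom 2: C, bond orders sum to 4 (valence 4) → 0 H
  atom 3: O, bond orders sum to 1 (valence 2) → 1 H
  atom 4: C, bond orders sum to 4 (valence 4) → 0 H
  atom 5: C, bond orders sum to 4 (valence 4) → 0 H
  atom 6: C, bond orders sum to 4 (valence 4) → 0 H
  atom 7: F (halogen, monovalent) → 0 H
  atom 8: F (halogen, monovalent) → 0 H
  atom 9: F (halogen, monovalent) → 0 H
  atom 10: C, bond orders sum to 4 (valence 4) → 0 H
  atom 11: C, bond orders sum to 4 (valence 4) → 0 H
  atom 12: C, bond orders sum to 1 (valence 4) → 3 H
  atom 13: O, bond orders sum to 2 (valence 2) → 0 H
  atom 14: C, bond orders sum to 4 (valence 4) → 0 H
  atom 15: C, bond orders sum to 4 (valence 4) → 0 H
  atom 16: C, bond orders sum to 1 (valence 4) → 3 H
  atom 17: C, bond orders sum to 3 (valence 4) → 1 H
  atom 18: C, bond orders sum to 4 (valence 4) → 0 H
  atom 19: C, bond orders sum to 4 (valence 4) → 0 H
  atom 20: C, bond orders sum to 4 (valence 4) → 0 H
  atom 21: N, bond orders sum to 3 (valence 3) → 0 H
  atom 22: C, bond orders sum to 3 (valence 4) → 1 H
  atom 23: C, bond orders sum to 3 (valence 4) → 1 H
  atom 24: C, bond orders sum to 4 (valence 4) → 0 H
  atom 25: O, bond orders sum to 1 (valence 2) → 1 H
  atom 26: C, bond orders sum to 3 (valence 4) → 1 H
Total hydrogens: 12.

12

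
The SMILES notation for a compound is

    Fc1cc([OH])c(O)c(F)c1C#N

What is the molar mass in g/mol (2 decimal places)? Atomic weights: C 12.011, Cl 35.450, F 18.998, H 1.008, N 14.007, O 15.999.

First, the molecular formula is C7H3F2NO2 (counting implicit H from valence).
  C: 7 × 12.011 = 84.077
  F: 2 × 18.998 = 37.996
  H: 3 × 1.008 = 3.024
  N: 1 × 14.007 = 14.007
  O: 2 × 15.999 = 31.998
Sum: 7×12.011 + 2×18.998 + 3×1.008 + 1×14.007 + 2×15.999 = 171.102 → 171.10 g/mol.

171.10 g/mol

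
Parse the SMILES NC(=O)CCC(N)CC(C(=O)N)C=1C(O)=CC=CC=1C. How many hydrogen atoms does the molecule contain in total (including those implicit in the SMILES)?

21

Walk through each heavy atom and fill implicit hydrogens from standard valence (C 4, N 3, O 2, S 2, halogen 1):
  atom 1: N, bond orders sum to 1 (valence 3) → 2 H
  atom 2: C, bond orders sum to 4 (valence 4) → 0 H
  atom 3: O, bond orders sum to 2 (valence 2) → 0 H
  atom 4: C, bond orders sum to 2 (valence 4) → 2 H
  atom 5: C, bond orders sum to 2 (valence 4) → 2 H
  atom 6: C, bond orders sum to 3 (valence 4) → 1 H
  atom 7: N, bond orders sum to 1 (valence 3) → 2 H
  atom 8: C, bond orders sum to 2 (valence 4) → 2 H
  atom 9: C, bond orders sum to 3 (valence 4) → 1 H
  atom 10: C, bond orders sum to 4 (valence 4) → 0 H
  atom 11: O, bond orders sum to 2 (valence 2) → 0 H
  atom 12: N, bond orders sum to 1 (valence 3) → 2 H
  atom 13: C, bond orders sum to 4 (valence 4) → 0 H
  atom 14: C, bond orders sum to 4 (valence 4) → 0 H
  atom 15: O, bond orders sum to 1 (valence 2) → 1 H
  atom 16: C, bond orders sum to 3 (valence 4) → 1 H
  atom 17: C, bond orders sum to 3 (valence 4) → 1 H
  atom 18: C, bond orders sum to 3 (valence 4) → 1 H
  atom 19: C, bond orders sum to 4 (valence 4) → 0 H
  atom 20: C, bond orders sum to 1 (valence 4) → 3 H
Total hydrogens: 21.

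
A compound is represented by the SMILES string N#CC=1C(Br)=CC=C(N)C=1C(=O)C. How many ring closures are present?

1

In SMILES, each pair of matching ring-closure digits denotes one ring-closing bond; the number of such bonds equals the number of independent rings.
Ring-closure bonds here: 1.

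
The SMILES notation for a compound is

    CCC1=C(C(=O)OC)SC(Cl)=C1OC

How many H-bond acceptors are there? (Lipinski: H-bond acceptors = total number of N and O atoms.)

N atoms: 0; O atoms: 3.
Lipinski HBA = 0 + 3 = 3.

3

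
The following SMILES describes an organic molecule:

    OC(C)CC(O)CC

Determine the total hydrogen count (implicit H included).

14

Walk through each heavy atom and fill implicit hydrogens from standard valence (C 4, N 3, O 2, S 2, halogen 1):
  atom 1: O, bond orders sum to 1 (valence 2) → 1 H
  atom 2: C, bond orders sum to 3 (valence 4) → 1 H
  atom 3: C, bond orders sum to 1 (valence 4) → 3 H
  atom 4: C, bond orders sum to 2 (valence 4) → 2 H
  atom 5: C, bond orders sum to 3 (valence 4) → 1 H
  atom 6: O, bond orders sum to 1 (valence 2) → 1 H
  atom 7: C, bond orders sum to 2 (valence 4) → 2 H
  atom 8: C, bond orders sum to 1 (valence 4) → 3 H
Total hydrogens: 14.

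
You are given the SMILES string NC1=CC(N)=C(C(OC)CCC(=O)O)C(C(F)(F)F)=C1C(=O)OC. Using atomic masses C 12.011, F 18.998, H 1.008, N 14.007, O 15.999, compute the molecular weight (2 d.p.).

First, the molecular formula is C14H17F3N2O5 (counting implicit H from valence).
  C: 14 × 12.011 = 168.154
  F: 3 × 18.998 = 56.994
  H: 17 × 1.008 = 17.136
  N: 2 × 14.007 = 28.014
  O: 5 × 15.999 = 79.995
Sum: 14×12.011 + 3×18.998 + 17×1.008 + 2×14.007 + 5×15.999 = 350.293 → 350.29 g/mol.

350.29 g/mol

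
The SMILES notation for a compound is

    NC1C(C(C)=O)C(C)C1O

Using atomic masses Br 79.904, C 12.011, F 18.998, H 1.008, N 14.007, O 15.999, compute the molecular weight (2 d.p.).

143.19 g/mol

First, the molecular formula is C7H13NO2 (counting implicit H from valence).
  C: 7 × 12.011 = 84.077
  H: 13 × 1.008 = 13.104
  N: 1 × 14.007 = 14.007
  O: 2 × 15.999 = 31.998
Sum: 7×12.011 + 13×1.008 + 1×14.007 + 2×15.999 = 143.186 → 143.19 g/mol.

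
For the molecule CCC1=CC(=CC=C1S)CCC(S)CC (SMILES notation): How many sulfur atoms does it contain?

2

Scan the SMILES for S atoms (remember two-letter symbols like Cl and Br are single atoms).
Sulfur count: 2.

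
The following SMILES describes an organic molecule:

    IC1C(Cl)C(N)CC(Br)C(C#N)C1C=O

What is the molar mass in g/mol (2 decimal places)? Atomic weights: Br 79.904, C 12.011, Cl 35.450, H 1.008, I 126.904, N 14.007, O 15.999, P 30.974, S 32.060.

First, the molecular formula is C9H11BrClIN2O (counting implicit H from valence).
  Br: 1 × 79.904 = 79.904
  C: 9 × 12.011 = 108.099
  Cl: 1 × 35.450 = 35.450
  H: 11 × 1.008 = 11.088
  I: 1 × 126.904 = 126.904
  N: 2 × 14.007 = 28.014
  O: 1 × 15.999 = 15.999
Sum: 1×79.904 + 9×12.011 + 1×35.450 + 11×1.008 + 1×126.904 + 2×14.007 + 1×15.999 = 405.458 → 405.46 g/mol.

405.46 g/mol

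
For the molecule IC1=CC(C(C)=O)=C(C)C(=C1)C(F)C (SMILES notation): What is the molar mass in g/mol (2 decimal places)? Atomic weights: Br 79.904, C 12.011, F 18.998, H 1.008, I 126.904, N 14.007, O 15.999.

306.12 g/mol

First, the molecular formula is C11H12FIO (counting implicit H from valence).
  C: 11 × 12.011 = 132.121
  F: 1 × 18.998 = 18.998
  H: 12 × 1.008 = 12.096
  I: 1 × 126.904 = 126.904
  O: 1 × 15.999 = 15.999
Sum: 11×12.011 + 1×18.998 + 12×1.008 + 1×126.904 + 1×15.999 = 306.118 → 306.12 g/mol.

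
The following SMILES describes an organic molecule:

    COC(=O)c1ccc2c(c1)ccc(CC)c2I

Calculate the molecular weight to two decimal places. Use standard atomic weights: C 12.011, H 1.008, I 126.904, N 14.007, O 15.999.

First, the molecular formula is C14H13IO2 (counting implicit H from valence).
  C: 14 × 12.011 = 168.154
  H: 13 × 1.008 = 13.104
  I: 1 × 126.904 = 126.904
  O: 2 × 15.999 = 31.998
Sum: 14×12.011 + 13×1.008 + 1×126.904 + 2×15.999 = 340.160 → 340.16 g/mol.

340.16 g/mol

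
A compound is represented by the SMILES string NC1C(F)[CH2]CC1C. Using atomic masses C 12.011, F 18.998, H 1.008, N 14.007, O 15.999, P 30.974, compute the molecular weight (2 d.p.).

117.17 g/mol

First, the molecular formula is C6H12FN (counting implicit H from valence).
  C: 6 × 12.011 = 72.066
  F: 1 × 18.998 = 18.998
  H: 12 × 1.008 = 12.096
  N: 1 × 14.007 = 14.007
Sum: 6×12.011 + 1×18.998 + 12×1.008 + 1×14.007 = 117.167 → 117.17 g/mol.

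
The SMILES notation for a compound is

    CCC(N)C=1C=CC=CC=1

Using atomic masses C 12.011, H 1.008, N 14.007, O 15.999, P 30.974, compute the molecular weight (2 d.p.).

First, the molecular formula is C9H13N (counting implicit H from valence).
  C: 9 × 12.011 = 108.099
  H: 13 × 1.008 = 13.104
  N: 1 × 14.007 = 14.007
Sum: 9×12.011 + 13×1.008 + 1×14.007 = 135.210 → 135.21 g/mol.

135.21 g/mol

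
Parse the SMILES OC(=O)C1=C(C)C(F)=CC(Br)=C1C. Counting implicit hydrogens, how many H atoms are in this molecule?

Walk through each heavy atom and fill implicit hydrogens from standard valence (C 4, N 3, O 2, S 2, halogen 1):
  atom 1: O, bond orders sum to 1 (valence 2) → 1 H
  atom 2: C, bond orders sum to 4 (valence 4) → 0 H
  atom 3: O, bond orders sum to 2 (valence 2) → 0 H
  atom 4: C, bond orders sum to 4 (valence 4) → 0 H
  atom 5: C, bond orders sum to 4 (valence 4) → 0 H
  atom 6: C, bond orders sum to 1 (valence 4) → 3 H
  atom 7: C, bond orders sum to 4 (valence 4) → 0 H
  atom 8: F (halogen, monovalent) → 0 H
  atom 9: C, bond orders sum to 3 (valence 4) → 1 H
  atom 10: C, bond orders sum to 4 (valence 4) → 0 H
  atom 11: Br (halogen, monovalent) → 0 H
  atom 12: C, bond orders sum to 4 (valence 4) → 0 H
  atom 13: C, bond orders sum to 1 (valence 4) → 3 H
Total hydrogens: 8.

8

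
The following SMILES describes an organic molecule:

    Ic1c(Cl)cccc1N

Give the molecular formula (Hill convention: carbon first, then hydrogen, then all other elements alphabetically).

C6H5ClIN

Walk through each heavy atom and fill implicit hydrogens from standard valence (C 4, N 3, O 2, S 2, halogen 1); for lowercase aromatic atoms, an aromatic c carries 1 H when it has two neighbours and 0 H with three, and aromatic n carries 0 H:
  atom 1: I (halogen, monovalent) → 0 H
  atom 2: aromatic c, 3 neighbours → 0 H
  atom 3: aromatic c, 3 neighbours → 0 H
  atom 4: Cl (halogen, monovalent) → 0 H
  atom 5: aromatic c, 2 neighbours → 1 H
  atom 6: aromatic c, 2 neighbours → 1 H
  atom 7: aromatic c, 2 neighbours → 1 H
  atom 8: aromatic c, 3 neighbours → 0 H
  atom 9: N, bond orders sum to 1 (valence 3) → 2 H
Totals → C:6, H:5, Cl:1, I:1, N:1.
In Hill order: C6H5ClIN.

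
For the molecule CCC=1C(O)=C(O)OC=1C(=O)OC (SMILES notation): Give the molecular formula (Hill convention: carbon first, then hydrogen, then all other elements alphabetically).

Walk through each heavy atom and fill implicit hydrogens from standard valence (C 4, N 3, O 2, S 2, halogen 1):
  atom 1: C, bond orders sum to 1 (valence 4) → 3 H
  atom 2: C, bond orders sum to 2 (valence 4) → 2 H
  atom 3: C, bond orders sum to 4 (valence 4) → 0 H
  atom 4: C, bond orders sum to 4 (valence 4) → 0 H
  atom 5: O, bond orders sum to 1 (valence 2) → 1 H
  atom 6: C, bond orders sum to 4 (valence 4) → 0 H
  atom 7: O, bond orders sum to 1 (valence 2) → 1 H
  atom 8: O, bond orders sum to 2 (valence 2) → 0 H
  atom 9: C, bond orders sum to 4 (valence 4) → 0 H
  atom 10: C, bond orders sum to 4 (valence 4) → 0 H
  atom 11: O, bond orders sum to 2 (valence 2) → 0 H
  atom 12: O, bond orders sum to 2 (valence 2) → 0 H
  atom 13: C, bond orders sum to 1 (valence 4) → 3 H
Totals → C:8, H:10, O:5.
In Hill order: C8H10O5.

C8H10O5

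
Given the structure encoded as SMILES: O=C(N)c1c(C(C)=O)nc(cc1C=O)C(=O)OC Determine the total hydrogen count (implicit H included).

Walk through each heavy atom and fill implicit hydrogens from standard valence (C 4, N 3, O 2, S 2, halogen 1); for lowercase aromatic atoms, an aromatic c carries 1 H when it has two neighbours and 0 H with three, and aromatic n carries 0 H:
  atom 1: O, bond orders sum to 2 (valence 2) → 0 H
  atom 2: C, bond orders sum to 4 (valence 4) → 0 H
  atom 3: N, bond orders sum to 1 (valence 3) → 2 H
  atom 4: aromatic c, 3 neighbours → 0 H
  atom 5: aromatic c, 3 neighbours → 0 H
  atom 6: C, bond orders sum to 4 (valence 4) → 0 H
  atom 7: C, bond orders sum to 1 (valence 4) → 3 H
  atom 8: O, bond orders sum to 2 (valence 2) → 0 H
  atom 9: aromatic n, 2 neighbours → 0 H
  atom 10: aromatic c, 3 neighbours → 0 H
  atom 11: aromatic c, 2 neighbours → 1 H
  atom 12: aromatic c, 3 neighbours → 0 H
  atom 13: C, bond orders sum to 3 (valence 4) → 1 H
  atom 14: O, bond orders sum to 2 (valence 2) → 0 H
  atom 15: C, bond orders sum to 4 (valence 4) → 0 H
  atom 16: O, bond orders sum to 2 (valence 2) → 0 H
  atom 17: O, bond orders sum to 2 (valence 2) → 0 H
  atom 18: C, bond orders sum to 1 (valence 4) → 3 H
Total hydrogens: 10.

10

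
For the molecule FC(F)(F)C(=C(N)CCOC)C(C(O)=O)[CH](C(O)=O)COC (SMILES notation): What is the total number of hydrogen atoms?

18

Walk through each heavy atom and fill implicit hydrogens from standard valence (C 4, N 3, O 2, S 2, halogen 1):
  atom 1: F (halogen, monovalent) → 0 H
  atom 2: C, bond orders sum to 4 (valence 4) → 0 H
  atom 3: F (halogen, monovalent) → 0 H
  atom 4: F (halogen, monovalent) → 0 H
  atom 5: C, bond orders sum to 4 (valence 4) → 0 H
  atom 6: C, bond orders sum to 4 (valence 4) → 0 H
  atom 7: N, bond orders sum to 1 (valence 3) → 2 H
  atom 8: C, bond orders sum to 2 (valence 4) → 2 H
  atom 9: C, bond orders sum to 2 (valence 4) → 2 H
  atom 10: O, bond orders sum to 2 (valence 2) → 0 H
  atom 11: C, bond orders sum to 1 (valence 4) → 3 H
  atom 12: C, bond orders sum to 3 (valence 4) → 1 H
  atom 13: C, bond orders sum to 4 (valence 4) → 0 H
  atom 14: O, bond orders sum to 1 (valence 2) → 1 H
  atom 15: O, bond orders sum to 2 (valence 2) → 0 H
  atom 16: C with explicit H count 1
  atom 17: C, bond orders sum to 4 (valence 4) → 0 H
  atom 18: O, bond orders sum to 1 (valence 2) → 1 H
  atom 19: O, bond orders sum to 2 (valence 2) → 0 H
  atom 20: C, bond orders sum to 2 (valence 4) → 2 H
  atom 21: O, bond orders sum to 2 (valence 2) → 0 H
  atom 22: C, bond orders sum to 1 (valence 4) → 3 H
Total hydrogens: 18.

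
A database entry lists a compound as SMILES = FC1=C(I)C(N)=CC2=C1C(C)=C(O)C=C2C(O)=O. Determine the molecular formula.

C12H9FINO3

Walk through each heavy atom and fill implicit hydrogens from standard valence (C 4, N 3, O 2, S 2, halogen 1):
  atom 1: F (halogen, monovalent) → 0 H
  atom 2: C, bond orders sum to 4 (valence 4) → 0 H
  atom 3: C, bond orders sum to 4 (valence 4) → 0 H
  atom 4: I (halogen, monovalent) → 0 H
  atom 5: C, bond orders sum to 4 (valence 4) → 0 H
  atom 6: N, bond orders sum to 1 (valence 3) → 2 H
  atom 7: C, bond orders sum to 3 (valence 4) → 1 H
  atom 8: C, bond orders sum to 4 (valence 4) → 0 H
  atom 9: C, bond orders sum to 4 (valence 4) → 0 H
  atom 10: C, bond orders sum to 4 (valence 4) → 0 H
  atom 11: C, bond orders sum to 1 (valence 4) → 3 H
  atom 12: C, bond orders sum to 4 (valence 4) → 0 H
  atom 13: O, bond orders sum to 1 (valence 2) → 1 H
  atom 14: C, bond orders sum to 3 (valence 4) → 1 H
  atom 15: C, bond orders sum to 4 (valence 4) → 0 H
  atom 16: C, bond orders sum to 4 (valence 4) → 0 H
  atom 17: O, bond orders sum to 1 (valence 2) → 1 H
  atom 18: O, bond orders sum to 2 (valence 2) → 0 H
Totals → C:12, H:9, F:1, I:1, N:1, O:3.
In Hill order: C12H9FINO3.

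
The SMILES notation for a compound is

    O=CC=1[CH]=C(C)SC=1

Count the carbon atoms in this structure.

6

Count every carbon token in the SMILES (each C, including those in ring-closure positions and inside branches).
Carbon count: 6.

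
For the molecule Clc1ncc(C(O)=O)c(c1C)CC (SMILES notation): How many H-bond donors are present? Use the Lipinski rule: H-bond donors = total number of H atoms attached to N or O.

1

Donors: find every N or O and count the H atoms it carries.
  atom 3 (N): bond orders sum to 3 → 0 H
  atom 7 (O): bond orders sum to 1 → 1 H
  atom 8 (O): bond orders sum to 2 → 0 H
Lipinski HBD = 1.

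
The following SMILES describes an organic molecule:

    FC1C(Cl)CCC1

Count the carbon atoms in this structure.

Count every carbon token in the SMILES (each C, including those in ring-closure positions and inside branches).
Carbon count: 5.

5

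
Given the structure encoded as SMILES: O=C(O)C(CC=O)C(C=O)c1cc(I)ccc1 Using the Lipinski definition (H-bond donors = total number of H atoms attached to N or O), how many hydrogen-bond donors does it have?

Donors: find every N or O and count the H atoms it carries.
  atom 1 (O): bond orders sum to 2 → 0 H
  atom 3 (O): bond orders sum to 1 → 1 H
  atom 7 (O): bond orders sum to 2 → 0 H
  atom 10 (O): bond orders sum to 2 → 0 H
Lipinski HBD = 1.

1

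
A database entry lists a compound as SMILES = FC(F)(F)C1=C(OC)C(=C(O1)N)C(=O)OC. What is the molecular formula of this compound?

Walk through each heavy atom and fill implicit hydrogens from standard valence (C 4, N 3, O 2, S 2, halogen 1):
  atom 1: F (halogen, monovalent) → 0 H
  atom 2: C, bond orders sum to 4 (valence 4) → 0 H
  atom 3: F (halogen, monovalent) → 0 H
  atom 4: F (halogen, monovalent) → 0 H
  atom 5: C, bond orders sum to 4 (valence 4) → 0 H
  atom 6: C, bond orders sum to 4 (valence 4) → 0 H
  atom 7: O, bond orders sum to 2 (valence 2) → 0 H
  atom 8: C, bond orders sum to 1 (valence 4) → 3 H
  atom 9: C, bond orders sum to 4 (valence 4) → 0 H
  atom 10: C, bond orders sum to 4 (valence 4) → 0 H
  atom 11: O, bond orders sum to 2 (valence 2) → 0 H
  atom 12: N, bond orders sum to 1 (valence 3) → 2 H
  atom 13: C, bond orders sum to 4 (valence 4) → 0 H
  atom 14: O, bond orders sum to 2 (valence 2) → 0 H
  atom 15: O, bond orders sum to 2 (valence 2) → 0 H
  atom 16: C, bond orders sum to 1 (valence 4) → 3 H
Totals → C:8, H:8, F:3, N:1, O:4.
In Hill order: C8H8F3NO4.

C8H8F3NO4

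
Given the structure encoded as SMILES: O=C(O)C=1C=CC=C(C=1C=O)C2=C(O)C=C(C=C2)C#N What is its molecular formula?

Walk through each heavy atom and fill implicit hydrogens from standard valence (C 4, N 3, O 2, S 2, halogen 1):
  atom 1: O, bond orders sum to 2 (valence 2) → 0 H
  atom 2: C, bond orders sum to 4 (valence 4) → 0 H
  atom 3: O, bond orders sum to 1 (valence 2) → 1 H
  atom 4: C, bond orders sum to 4 (valence 4) → 0 H
  atom 5: C, bond orders sum to 3 (valence 4) → 1 H
  atom 6: C, bond orders sum to 3 (valence 4) → 1 H
  atom 7: C, bond orders sum to 3 (valence 4) → 1 H
  atom 8: C, bond orders sum to 4 (valence 4) → 0 H
  atom 9: C, bond orders sum to 4 (valence 4) → 0 H
  atom 10: C, bond orders sum to 3 (valence 4) → 1 H
  atom 11: O, bond orders sum to 2 (valence 2) → 0 H
  atom 12: C, bond orders sum to 4 (valence 4) → 0 H
  atom 13: C, bond orders sum to 4 (valence 4) → 0 H
  atom 14: O, bond orders sum to 1 (valence 2) → 1 H
  atom 15: C, bond orders sum to 3 (valence 4) → 1 H
  atom 16: C, bond orders sum to 4 (valence 4) → 0 H
  atom 17: C, bond orders sum to 3 (valence 4) → 1 H
  atom 18: C, bond orders sum to 3 (valence 4) → 1 H
  atom 19: C, bond orders sum to 4 (valence 4) → 0 H
  atom 20: N, bond orders sum to 3 (valence 3) → 0 H
Totals → C:15, H:9, N:1, O:4.

C15H9NO4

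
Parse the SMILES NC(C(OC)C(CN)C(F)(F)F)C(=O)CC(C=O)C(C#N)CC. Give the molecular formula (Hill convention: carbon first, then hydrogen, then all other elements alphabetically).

Walk through each heavy atom and fill implicit hydrogens from standard valence (C 4, N 3, O 2, S 2, halogen 1):
  atom 1: N, bond orders sum to 1 (valence 3) → 2 H
  atom 2: C, bond orders sum to 3 (valence 4) → 1 H
  atom 3: C, bond orders sum to 3 (valence 4) → 1 H
  atom 4: O, bond orders sum to 2 (valence 2) → 0 H
  atom 5: C, bond orders sum to 1 (valence 4) → 3 H
  atom 6: C, bond orders sum to 3 (valence 4) → 1 H
  atom 7: C, bond orders sum to 2 (valence 4) → 2 H
  atom 8: N, bond orders sum to 1 (valence 3) → 2 H
  atom 9: C, bond orders sum to 4 (valence 4) → 0 H
  atom 10: F (halogen, monovalent) → 0 H
  atom 11: F (halogen, monovalent) → 0 H
  atom 12: F (halogen, monovalent) → 0 H
  atom 13: C, bond orders sum to 4 (valence 4) → 0 H
  atom 14: O, bond orders sum to 2 (valence 2) → 0 H
  atom 15: C, bond orders sum to 2 (valence 4) → 2 H
  atom 16: C, bond orders sum to 3 (valence 4) → 1 H
  atom 17: C, bond orders sum to 3 (valence 4) → 1 H
  atom 18: O, bond orders sum to 2 (valence 2) → 0 H
  atom 19: C, bond orders sum to 3 (valence 4) → 1 H
  atom 20: C, bond orders sum to 4 (valence 4) → 0 H
  atom 21: N, bond orders sum to 3 (valence 3) → 0 H
  atom 22: C, bond orders sum to 2 (valence 4) → 2 H
  atom 23: C, bond orders sum to 1 (valence 4) → 3 H
Totals → C:14, H:22, F:3, N:3, O:3.
In Hill order: C14H22F3N3O3.

C14H22F3N3O3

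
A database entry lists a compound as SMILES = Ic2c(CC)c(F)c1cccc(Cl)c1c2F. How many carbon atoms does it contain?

12

Count every carbon token in the SMILES (each C, including those in ring-closure positions and inside branches).
Carbon count: 12.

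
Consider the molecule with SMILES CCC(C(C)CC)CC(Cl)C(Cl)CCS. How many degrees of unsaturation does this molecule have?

0

Molecular formula: C12H24Cl2S.
DoU = (2C + 2 + N − H − X) / 2, where X is the halogen count and O/S are ignored.
    = (2·12 + 2 + 0 − 24 − 2) / 2 = 0 / 2 = 0.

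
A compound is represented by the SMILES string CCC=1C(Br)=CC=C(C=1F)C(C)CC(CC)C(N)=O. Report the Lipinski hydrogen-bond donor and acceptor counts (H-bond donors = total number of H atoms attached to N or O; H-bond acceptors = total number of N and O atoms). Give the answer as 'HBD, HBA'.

2, 2

Donors: find every N or O and count the H atoms it carries.
  atom 18 (N): bond orders sum to 1 → 2 H
  atom 19 (O): bond orders sum to 2 → 0 H
Lipinski HBD = 2.
Acceptors: N atoms = 1, O atoms = 1 → HBA = 2.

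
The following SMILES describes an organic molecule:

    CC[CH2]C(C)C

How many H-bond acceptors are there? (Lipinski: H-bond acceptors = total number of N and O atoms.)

0

N atoms: 0; O atoms: 0.
Lipinski HBA = 0 + 0 = 0.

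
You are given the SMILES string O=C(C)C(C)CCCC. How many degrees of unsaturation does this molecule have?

Molecular formula: C8H16O.
DoU = (2C + 2 + N − H − X) / 2, where X is the halogen count and O/S are ignored.
    = (2·8 + 2 + 0 − 16 − 0) / 2 = 2 / 2 = 1.

1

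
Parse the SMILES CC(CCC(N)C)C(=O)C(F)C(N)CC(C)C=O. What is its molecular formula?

C13H25FN2O2

Walk through each heavy atom and fill implicit hydrogens from standard valence (C 4, N 3, O 2, S 2, halogen 1):
  atom 1: C, bond orders sum to 1 (valence 4) → 3 H
  atom 2: C, bond orders sum to 3 (valence 4) → 1 H
  atom 3: C, bond orders sum to 2 (valence 4) → 2 H
  atom 4: C, bond orders sum to 2 (valence 4) → 2 H
  atom 5: C, bond orders sum to 3 (valence 4) → 1 H
  atom 6: N, bond orders sum to 1 (valence 3) → 2 H
  atom 7: C, bond orders sum to 1 (valence 4) → 3 H
  atom 8: C, bond orders sum to 4 (valence 4) → 0 H
  atom 9: O, bond orders sum to 2 (valence 2) → 0 H
  atom 10: C, bond orders sum to 3 (valence 4) → 1 H
  atom 11: F (halogen, monovalent) → 0 H
  atom 12: C, bond orders sum to 3 (valence 4) → 1 H
  atom 13: N, bond orders sum to 1 (valence 3) → 2 H
  atom 14: C, bond orders sum to 2 (valence 4) → 2 H
  atom 15: C, bond orders sum to 3 (valence 4) → 1 H
  atom 16: C, bond orders sum to 1 (valence 4) → 3 H
  atom 17: C, bond orders sum to 3 (valence 4) → 1 H
  atom 18: O, bond orders sum to 2 (valence 2) → 0 H
Totals → C:13, H:25, F:1, N:2, O:2.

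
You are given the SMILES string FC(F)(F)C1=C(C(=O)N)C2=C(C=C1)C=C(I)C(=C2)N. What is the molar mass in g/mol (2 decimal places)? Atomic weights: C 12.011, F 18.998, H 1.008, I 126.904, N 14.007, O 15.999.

380.11 g/mol

First, the molecular formula is C12H8F3IN2O (counting implicit H from valence).
  C: 12 × 12.011 = 144.132
  F: 3 × 18.998 = 56.994
  H: 8 × 1.008 = 8.064
  I: 1 × 126.904 = 126.904
  N: 2 × 14.007 = 28.014
  O: 1 × 15.999 = 15.999
Sum: 12×12.011 + 3×18.998 + 8×1.008 + 1×126.904 + 2×14.007 + 1×15.999 = 380.107 → 380.11 g/mol.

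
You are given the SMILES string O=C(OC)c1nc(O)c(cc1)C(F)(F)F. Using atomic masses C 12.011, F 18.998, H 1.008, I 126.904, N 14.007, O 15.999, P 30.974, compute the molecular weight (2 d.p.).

221.13 g/mol

First, the molecular formula is C8H6F3NO3 (counting implicit H from valence).
  C: 8 × 12.011 = 96.088
  F: 3 × 18.998 = 56.994
  H: 6 × 1.008 = 6.048
  N: 1 × 14.007 = 14.007
  O: 3 × 15.999 = 47.997
Sum: 8×12.011 + 3×18.998 + 6×1.008 + 1×14.007 + 3×15.999 = 221.134 → 221.13 g/mol.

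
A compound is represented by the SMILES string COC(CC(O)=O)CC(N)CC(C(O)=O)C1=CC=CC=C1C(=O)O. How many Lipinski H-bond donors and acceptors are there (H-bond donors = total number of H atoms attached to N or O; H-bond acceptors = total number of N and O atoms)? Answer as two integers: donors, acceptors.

5, 8

Donors: find every N or O and count the H atoms it carries.
  atom 2 (O): bond orders sum to 2 → 0 H
  atom 6 (O): bond orders sum to 1 → 1 H
  atom 7 (O): bond orders sum to 2 → 0 H
  atom 10 (N): bond orders sum to 1 → 2 H
  atom 14 (O): bond orders sum to 1 → 1 H
  atom 15 (O): bond orders sum to 2 → 0 H
  atom 23 (O): bond orders sum to 2 → 0 H
  atom 24 (O): bond orders sum to 1 → 1 H
Lipinski HBD = 5.
Acceptors: N atoms = 1, O atoms = 7 → HBA = 8.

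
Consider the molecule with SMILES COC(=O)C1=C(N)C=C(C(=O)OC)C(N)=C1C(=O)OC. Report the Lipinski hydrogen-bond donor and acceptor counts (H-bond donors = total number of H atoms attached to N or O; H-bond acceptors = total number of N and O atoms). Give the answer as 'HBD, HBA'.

4, 8

Donors: find every N or O and count the H atoms it carries.
  atom 2 (O): bond orders sum to 2 → 0 H
  atom 4 (O): bond orders sum to 2 → 0 H
  atom 7 (N): bond orders sum to 1 → 2 H
  atom 11 (O): bond orders sum to 2 → 0 H
  atom 12 (O): bond orders sum to 2 → 0 H
  atom 15 (N): bond orders sum to 1 → 2 H
  atom 18 (O): bond orders sum to 2 → 0 H
  atom 19 (O): bond orders sum to 2 → 0 H
Lipinski HBD = 4.
Acceptors: N atoms = 2, O atoms = 6 → HBA = 8.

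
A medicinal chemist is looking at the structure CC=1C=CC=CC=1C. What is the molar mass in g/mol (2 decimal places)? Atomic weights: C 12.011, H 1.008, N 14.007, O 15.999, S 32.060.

First, the molecular formula is C8H10 (counting implicit H from valence).
  C: 8 × 12.011 = 96.088
  H: 10 × 1.008 = 10.080
Sum: 8×12.011 + 10×1.008 = 106.168 → 106.17 g/mol.

106.17 g/mol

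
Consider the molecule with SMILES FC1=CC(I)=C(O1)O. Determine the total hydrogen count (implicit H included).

Walk through each heavy atom and fill implicit hydrogens from standard valence (C 4, N 3, O 2, S 2, halogen 1):
  atom 1: F (halogen, monovalent) → 0 H
  atom 2: C, bond orders sum to 4 (valence 4) → 0 H
  atom 3: C, bond orders sum to 3 (valence 4) → 1 H
  atom 4: C, bond orders sum to 4 (valence 4) → 0 H
  atom 5: I (halogen, monovalent) → 0 H
  atom 6: C, bond orders sum to 4 (valence 4) → 0 H
  atom 7: O, bond orders sum to 2 (valence 2) → 0 H
  atom 8: O, bond orders sum to 1 (valence 2) → 1 H
Total hydrogens: 2.

2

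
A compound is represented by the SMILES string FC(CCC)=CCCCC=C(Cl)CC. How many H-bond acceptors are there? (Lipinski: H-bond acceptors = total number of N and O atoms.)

N atoms: 0; O atoms: 0.
Lipinski HBA = 0 + 0 = 0.

0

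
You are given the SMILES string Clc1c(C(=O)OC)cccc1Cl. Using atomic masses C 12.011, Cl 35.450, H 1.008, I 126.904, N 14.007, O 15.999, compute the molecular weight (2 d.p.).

205.03 g/mol

First, the molecular formula is C8H6Cl2O2 (counting implicit H from valence).
  C: 8 × 12.011 = 96.088
  Cl: 2 × 35.450 = 70.900
  H: 6 × 1.008 = 6.048
  O: 2 × 15.999 = 31.998
Sum: 8×12.011 + 2×35.450 + 6×1.008 + 2×15.999 = 205.034 → 205.03 g/mol.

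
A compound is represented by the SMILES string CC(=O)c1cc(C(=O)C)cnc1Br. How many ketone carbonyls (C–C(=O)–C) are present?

2

The ketone motif appears at heavy-atom positions 2, 7 in the SMILES.
Ketone count: 2.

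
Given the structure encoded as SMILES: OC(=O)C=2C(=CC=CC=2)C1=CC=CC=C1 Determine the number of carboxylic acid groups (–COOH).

1

The carboxylic acid motif appears at heavy-atom position 2 in the SMILES.
Carboxylic acid count: 1.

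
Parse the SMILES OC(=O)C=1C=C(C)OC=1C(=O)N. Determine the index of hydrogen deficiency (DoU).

5

Molecular formula: C7H7NO4.
DoU = (2C + 2 + N − H − X) / 2, where X is the halogen count and O/S are ignored.
    = (2·7 + 2 + 1 − 7 − 0) / 2 = 10 / 2 = 5.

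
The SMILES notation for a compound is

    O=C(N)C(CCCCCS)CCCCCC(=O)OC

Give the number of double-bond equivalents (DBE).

2

Molecular formula: C14H27NO3S.
DoU = (2C + 2 + N − H − X) / 2, where X is the halogen count and O/S are ignored.
    = (2·14 + 2 + 1 − 27 − 0) / 2 = 4 / 2 = 2.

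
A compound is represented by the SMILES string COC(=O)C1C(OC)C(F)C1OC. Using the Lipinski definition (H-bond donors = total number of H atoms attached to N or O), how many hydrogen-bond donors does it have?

0

Donors: find every N or O and count the H atoms it carries.
  atom 2 (O): bond orders sum to 2 → 0 H
  atom 4 (O): bond orders sum to 2 → 0 H
  atom 7 (O): bond orders sum to 2 → 0 H
  atom 12 (O): bond orders sum to 2 → 0 H
Lipinski HBD = 0.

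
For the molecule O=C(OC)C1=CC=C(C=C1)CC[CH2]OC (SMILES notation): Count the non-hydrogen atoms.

Every atom symbol written in the SMILES (organic subset) is one heavy atom; implicit H are not written.
Heavy atoms by element → C:12, O:3.
Total: 15.

15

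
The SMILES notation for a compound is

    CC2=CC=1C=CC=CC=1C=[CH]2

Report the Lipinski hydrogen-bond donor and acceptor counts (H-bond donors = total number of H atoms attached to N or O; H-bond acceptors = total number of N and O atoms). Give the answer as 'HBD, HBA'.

0, 0

Donors: find every N or O and count the H atoms it carries.
  (no N or O atoms present)
Lipinski HBD = 0.
Acceptors: N atoms = 0, O atoms = 0 → HBA = 0.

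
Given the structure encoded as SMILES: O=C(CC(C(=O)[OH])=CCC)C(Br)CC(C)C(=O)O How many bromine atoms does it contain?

1

Scan the SMILES for Br atoms (remember two-letter symbols like Cl and Br are single atoms).
Bromine count: 1.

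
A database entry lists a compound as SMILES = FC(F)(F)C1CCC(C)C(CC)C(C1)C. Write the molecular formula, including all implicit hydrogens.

Walk through each heavy atom and fill implicit hydrogens from standard valence (C 4, N 3, O 2, S 2, halogen 1):
  atom 1: F (halogen, monovalent) → 0 H
  atom 2: C, bond orders sum to 4 (valence 4) → 0 H
  atom 3: F (halogen, monovalent) → 0 H
  atom 4: F (halogen, monovalent) → 0 H
  atom 5: C, bond orders sum to 3 (valence 4) → 1 H
  atom 6: C, bond orders sum to 2 (valence 4) → 2 H
  atom 7: C, bond orders sum to 2 (valence 4) → 2 H
  atom 8: C, bond orders sum to 3 (valence 4) → 1 H
  atom 9: C, bond orders sum to 1 (valence 4) → 3 H
  atom 10: C, bond orders sum to 3 (valence 4) → 1 H
  atom 11: C, bond orders sum to 2 (valence 4) → 2 H
  atom 12: C, bond orders sum to 1 (valence 4) → 3 H
  atom 13: C, bond orders sum to 3 (valence 4) → 1 H
  atom 14: C, bond orders sum to 2 (valence 4) → 2 H
  atom 15: C, bond orders sum to 1 (valence 4) → 3 H
Totals → C:12, H:21, F:3.

C12H21F3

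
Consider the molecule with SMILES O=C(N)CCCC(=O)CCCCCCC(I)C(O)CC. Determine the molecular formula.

C15H28INO3

Walk through each heavy atom and fill implicit hydrogens from standard valence (C 4, N 3, O 2, S 2, halogen 1):
  atom 1: O, bond orders sum to 2 (valence 2) → 0 H
  atom 2: C, bond orders sum to 4 (valence 4) → 0 H
  atom 3: N, bond orders sum to 1 (valence 3) → 2 H
  atom 4: C, bond orders sum to 2 (valence 4) → 2 H
  atom 5: C, bond orders sum to 2 (valence 4) → 2 H
  atom 6: C, bond orders sum to 2 (valence 4) → 2 H
  atom 7: C, bond orders sum to 4 (valence 4) → 0 H
  atom 8: O, bond orders sum to 2 (valence 2) → 0 H
  atom 9: C, bond orders sum to 2 (valence 4) → 2 H
  atom 10: C, bond orders sum to 2 (valence 4) → 2 H
  atom 11: C, bond orders sum to 2 (valence 4) → 2 H
  atom 12: C, bond orders sum to 2 (valence 4) → 2 H
  atom 13: C, bond orders sum to 2 (valence 4) → 2 H
  atom 14: C, bond orders sum to 2 (valence 4) → 2 H
  atom 15: C, bond orders sum to 3 (valence 4) → 1 H
  atom 16: I (halogen, monovalent) → 0 H
  atom 17: C, bond orders sum to 3 (valence 4) → 1 H
  atom 18: O, bond orders sum to 1 (valence 2) → 1 H
  atom 19: C, bond orders sum to 2 (valence 4) → 2 H
  atom 20: C, bond orders sum to 1 (valence 4) → 3 H
Totals → C:15, H:28, I:1, N:1, O:3.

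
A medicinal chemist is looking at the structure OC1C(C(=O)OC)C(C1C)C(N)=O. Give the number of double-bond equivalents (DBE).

Molecular formula: C8H13NO4.
DoU = (2C + 2 + N − H − X) / 2, where X is the halogen count and O/S are ignored.
    = (2·8 + 2 + 1 − 13 − 0) / 2 = 6 / 2 = 3.

3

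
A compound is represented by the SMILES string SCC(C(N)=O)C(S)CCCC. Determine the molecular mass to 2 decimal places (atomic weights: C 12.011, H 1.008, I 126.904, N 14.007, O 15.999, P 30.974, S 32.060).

First, the molecular formula is C8H17NOS2 (counting implicit H from valence).
  C: 8 × 12.011 = 96.088
  H: 17 × 1.008 = 17.136
  N: 1 × 14.007 = 14.007
  O: 1 × 15.999 = 15.999
  S: 2 × 32.060 = 64.120
Sum: 8×12.011 + 17×1.008 + 1×14.007 + 1×15.999 + 2×32.060 = 207.350 → 207.35 g/mol.

207.35 g/mol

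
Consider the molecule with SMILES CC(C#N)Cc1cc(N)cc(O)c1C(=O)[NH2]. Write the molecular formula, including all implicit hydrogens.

C11H13N3O2

Walk through each heavy atom and fill implicit hydrogens from standard valence (C 4, N 3, O 2, S 2, halogen 1); for lowercase aromatic atoms, an aromatic c carries 1 H when it has two neighbours and 0 H with three, and aromatic n carries 0 H:
  atom 1: C, bond orders sum to 1 (valence 4) → 3 H
  atom 2: C, bond orders sum to 3 (valence 4) → 1 H
  atom 3: C, bond orders sum to 4 (valence 4) → 0 H
  atom 4: N, bond orders sum to 3 (valence 3) → 0 H
  atom 5: C, bond orders sum to 2 (valence 4) → 2 H
  atom 6: aromatic c, 3 neighbours → 0 H
  atom 7: aromatic c, 2 neighbours → 1 H
  atom 8: aromatic c, 3 neighbours → 0 H
  atom 9: N, bond orders sum to 1 (valence 3) → 2 H
  atom 10: aromatic c, 2 neighbours → 1 H
  atom 11: aromatic c, 3 neighbours → 0 H
  atom 12: O, bond orders sum to 1 (valence 2) → 1 H
  atom 13: aromatic c, 3 neighbours → 0 H
  atom 14: C, bond orders sum to 4 (valence 4) → 0 H
  atom 15: O, bond orders sum to 2 (valence 2) → 0 H
  atom 16: N with explicit H count 2
Totals → C:11, H:13, N:3, O:2.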